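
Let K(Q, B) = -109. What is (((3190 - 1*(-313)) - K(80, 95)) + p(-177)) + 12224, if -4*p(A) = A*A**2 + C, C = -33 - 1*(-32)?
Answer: 2804289/2 ≈ 1.4021e+6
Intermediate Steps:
C = -1 (C = -33 + 32 = -1)
p(A) = 1/4 - A**3/4 (p(A) = -(A*A**2 - 1)/4 = -(A**3 - 1)/4 = -(-1 + A**3)/4 = 1/4 - A**3/4)
(((3190 - 1*(-313)) - K(80, 95)) + p(-177)) + 12224 = (((3190 - 1*(-313)) - 1*(-109)) + (1/4 - 1/4*(-177)**3)) + 12224 = (((3190 + 313) + 109) + (1/4 - 1/4*(-5545233))) + 12224 = ((3503 + 109) + (1/4 + 5545233/4)) + 12224 = (3612 + 2772617/2) + 12224 = 2779841/2 + 12224 = 2804289/2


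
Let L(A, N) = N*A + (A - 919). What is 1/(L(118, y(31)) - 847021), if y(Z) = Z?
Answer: -1/844164 ≈ -1.1846e-6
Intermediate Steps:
L(A, N) = -919 + A + A*N (L(A, N) = A*N + (-919 + A) = -919 + A + A*N)
1/(L(118, y(31)) - 847021) = 1/((-919 + 118 + 118*31) - 847021) = 1/((-919 + 118 + 3658) - 847021) = 1/(2857 - 847021) = 1/(-844164) = -1/844164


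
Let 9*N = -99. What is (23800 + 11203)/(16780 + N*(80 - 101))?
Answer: 35003/17011 ≈ 2.0577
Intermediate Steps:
N = -11 (N = (1/9)*(-99) = -11)
(23800 + 11203)/(16780 + N*(80 - 101)) = (23800 + 11203)/(16780 - 11*(80 - 101)) = 35003/(16780 - 11*(-21)) = 35003/(16780 + 231) = 35003/17011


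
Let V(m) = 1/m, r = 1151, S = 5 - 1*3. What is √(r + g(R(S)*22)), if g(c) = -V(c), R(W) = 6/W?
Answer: √5013690/66 ≈ 33.926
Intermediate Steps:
S = 2 (S = 5 - 3 = 2)
V(m) = 1/m
g(c) = -1/c
√(r + g(R(S)*22)) = √(1151 - 1/((6/2)*22)) = √(1151 - 1/((6*(½))*22)) = √(1151 - 1/(3*22)) = √(1151 - 1/66) = √(75965/66) = √5013690/66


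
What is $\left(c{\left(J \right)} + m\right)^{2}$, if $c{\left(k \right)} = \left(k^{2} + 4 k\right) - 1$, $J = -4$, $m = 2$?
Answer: $1$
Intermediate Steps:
$c{\left(k \right)} = -1 + k^{2} + 4 k$
$\left(c{\left(J \right)} + m\right)^{2} = \left(\left(-1 + \left(-4\right)^{2} + 4 \left(-4\right)\right) + 2\right)^{2} = \left(\left(-1 + 16 - 16\right) + 2\right)^{2} = \left(-1 + 2\right)^{2} = 1^{2} = 1$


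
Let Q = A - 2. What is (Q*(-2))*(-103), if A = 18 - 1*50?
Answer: -7004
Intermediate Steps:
A = -32 (A = 18 - 50 = -32)
Q = -34 (Q = -32 - 2 = -34)
(Q*(-2))*(-103) = -34*(-2)*(-103) = 68*(-103) = -7004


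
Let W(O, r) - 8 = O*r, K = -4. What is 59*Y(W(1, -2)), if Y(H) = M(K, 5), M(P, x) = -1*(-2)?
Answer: 118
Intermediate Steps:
W(O, r) = 8 + O*r
M(P, x) = 2
Y(H) = 2
59*Y(W(1, -2)) = 59*2 = 118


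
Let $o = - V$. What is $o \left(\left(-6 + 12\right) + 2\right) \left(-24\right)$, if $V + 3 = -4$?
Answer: $-1344$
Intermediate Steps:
$V = -7$ ($V = -3 - 4 = -7$)
$o = 7$ ($o = \left(-1\right) \left(-7\right) = 7$)
$o \left(\left(-6 + 12\right) + 2\right) \left(-24\right) = 7 \left(\left(-6 + 12\right) + 2\right) \left(-24\right) = 7 \left(6 + 2\right) \left(-24\right) = 7 \cdot 8 \left(-24\right) = 56 \left(-24\right) = -1344$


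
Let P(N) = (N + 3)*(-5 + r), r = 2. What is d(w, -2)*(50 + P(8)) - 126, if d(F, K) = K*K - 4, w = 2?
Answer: -126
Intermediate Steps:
P(N) = -9 - 3*N (P(N) = (N + 3)*(-5 + 2) = (3 + N)*(-3) = -9 - 3*N)
d(F, K) = -4 + K**2 (d(F, K) = K**2 - 4 = -4 + K**2)
d(w, -2)*(50 + P(8)) - 126 = (-4 + (-2)**2)*(50 + (-9 - 3*8)) - 126 = (-4 + 4)*(50 + (-9 - 24)) - 126 = 0*(50 - 33) - 126 = 0*17 - 126 = 0 - 126 = -126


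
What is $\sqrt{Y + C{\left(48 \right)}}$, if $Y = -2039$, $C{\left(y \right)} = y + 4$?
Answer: $i \sqrt{1987} \approx 44.576 i$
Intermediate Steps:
$C{\left(y \right)} = 4 + y$
$\sqrt{Y + C{\left(48 \right)}} = \sqrt{-2039 + \left(4 + 48\right)} = \sqrt{-2039 + 52} = \sqrt{-1987} = i \sqrt{1987}$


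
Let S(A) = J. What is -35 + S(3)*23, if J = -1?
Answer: -58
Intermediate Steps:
S(A) = -1
-35 + S(3)*23 = -35 - 1*23 = -35 - 23 = -58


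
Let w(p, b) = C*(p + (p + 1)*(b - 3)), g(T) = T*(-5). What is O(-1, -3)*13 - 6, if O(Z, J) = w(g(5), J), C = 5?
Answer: 7729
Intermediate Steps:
g(T) = -5*T
w(p, b) = 5*p + 5*(1 + p)*(-3 + b) (w(p, b) = 5*(p + (p + 1)*(b - 3)) = 5*(p + (1 + p)*(-3 + b)) = 5*p + 5*(1 + p)*(-3 + b))
O(Z, J) = 235 - 120*J (O(Z, J) = -15 - (-50)*5 + 5*J + 5*J*(-5*5) = -15 - 10*(-25) + 5*J + 5*J*(-25) = -15 + 250 + 5*J - 125*J = 235 - 120*J)
O(-1, -3)*13 - 6 = (235 - 120*(-3))*13 - 6 = (235 + 360)*13 - 6 = 595*13 - 6 = 7735 - 6 = 7729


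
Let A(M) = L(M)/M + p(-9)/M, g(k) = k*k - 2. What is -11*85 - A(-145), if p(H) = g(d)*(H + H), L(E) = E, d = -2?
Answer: -135756/145 ≈ -936.25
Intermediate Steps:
g(k) = -2 + k**2 (g(k) = k**2 - 2 = -2 + k**2)
p(H) = 4*H (p(H) = (-2 + (-2)**2)*(H + H) = (-2 + 4)*(2*H) = 2*(2*H) = 4*H)
A(M) = 1 - 36/M (A(M) = M/M + (4*(-9))/M = 1 - 36/M)
-11*85 - A(-145) = -11*85 - (-36 - 145)/(-145) = -935 - (-1)*(-181)/145 = -935 - 1*181/145 = -935 - 181/145 = -135756/145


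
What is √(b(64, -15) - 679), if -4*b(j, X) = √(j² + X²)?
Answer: √(-2716 - √4321)/2 ≈ 26.371*I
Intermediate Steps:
b(j, X) = -√(X² + j²)/4 (b(j, X) = -√(j² + X²)/4 = -√(X² + j²)/4)
√(b(64, -15) - 679) = √(-√((-15)² + 64²)/4 - 679) = √(-√(225 + 4096)/4 - 679) = √(-√4321/4 - 679) = √(-679 - √4321/4)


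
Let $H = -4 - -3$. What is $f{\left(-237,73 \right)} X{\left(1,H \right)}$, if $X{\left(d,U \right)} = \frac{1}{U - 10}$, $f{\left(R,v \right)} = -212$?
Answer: $\frac{212}{11} \approx 19.273$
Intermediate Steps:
$H = -1$ ($H = -4 + 3 = -1$)
$X{\left(d,U \right)} = \frac{1}{-10 + U}$
$f{\left(-237,73 \right)} X{\left(1,H \right)} = - \frac{212}{-10 - 1} = - \frac{212}{-11} = \left(-212\right) \left(- \frac{1}{11}\right) = \frac{212}{11}$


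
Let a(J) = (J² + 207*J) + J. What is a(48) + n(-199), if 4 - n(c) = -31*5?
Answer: 12447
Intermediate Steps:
n(c) = 159 (n(c) = 4 - (-31)*5 = 4 - 1*(-155) = 4 + 155 = 159)
a(J) = J² + 208*J
a(48) + n(-199) = 48*(208 + 48) + 159 = 48*256 + 159 = 12288 + 159 = 12447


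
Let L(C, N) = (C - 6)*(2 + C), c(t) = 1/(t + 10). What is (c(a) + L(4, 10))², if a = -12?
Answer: 625/4 ≈ 156.25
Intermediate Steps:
c(t) = 1/(10 + t)
L(C, N) = (-6 + C)*(2 + C)
(c(a) + L(4, 10))² = (1/(10 - 12) + (-12 + 4² - 4*4))² = (1/(-2) + (-12 + 16 - 16))² = (-½ - 12)² = (-25/2)² = 625/4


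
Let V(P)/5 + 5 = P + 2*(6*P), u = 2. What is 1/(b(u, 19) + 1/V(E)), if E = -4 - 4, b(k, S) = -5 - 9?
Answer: -545/7631 ≈ -0.071419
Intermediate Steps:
b(k, S) = -14
E = -8
V(P) = -25 + 65*P (V(P) = -25 + 5*(P + 2*(6*P)) = -25 + 5*(P + 12*P) = -25 + 5*(13*P) = -25 + 65*P)
1/(b(u, 19) + 1/V(E)) = 1/(-14 + 1/(-25 + 65*(-8))) = 1/(-14 + 1/(-25 - 520)) = 1/(-14 + 1/(-545)) = 1/(-14 - 1/545) = 1/(-7631/545) = -545/7631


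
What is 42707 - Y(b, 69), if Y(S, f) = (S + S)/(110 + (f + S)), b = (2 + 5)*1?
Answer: 3971744/93 ≈ 42707.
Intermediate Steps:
b = 7 (b = 7*1 = 7)
Y(S, f) = 2*S/(110 + S + f) (Y(S, f) = (2*S)/(110 + (S + f)) = (2*S)/(110 + S + f) = 2*S/(110 + S + f))
42707 - Y(b, 69) = 42707 - 2*7/(110 + 7 + 69) = 42707 - 2*7/186 = 42707 - 1*7/93 = 42707 - 7/93 = 3971744/93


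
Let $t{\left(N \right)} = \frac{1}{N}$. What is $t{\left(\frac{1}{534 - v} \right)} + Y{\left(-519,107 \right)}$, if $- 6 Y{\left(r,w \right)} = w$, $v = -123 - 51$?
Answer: $\frac{4141}{6} \approx 690.17$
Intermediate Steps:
$v = -174$
$Y{\left(r,w \right)} = - \frac{w}{6}$
$t{\left(\frac{1}{534 - v} \right)} + Y{\left(-519,107 \right)} = \frac{1}{\frac{1}{534 - -174}} - \frac{107}{6} = \frac{1}{\frac{1}{534 + 174}} - \frac{107}{6} = \frac{1}{\frac{1}{708}} - \frac{107}{6} = 708 - \frac{107}{6} = \frac{4141}{6}$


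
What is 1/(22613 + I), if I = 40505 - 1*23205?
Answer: 1/39913 ≈ 2.5054e-5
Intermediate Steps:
I = 17300 (I = 40505 - 23205 = 17300)
1/(22613 + I) = 1/(22613 + 17300) = 1/39913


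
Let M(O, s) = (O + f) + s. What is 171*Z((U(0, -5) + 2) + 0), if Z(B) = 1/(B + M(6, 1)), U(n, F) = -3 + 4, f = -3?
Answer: 171/7 ≈ 24.429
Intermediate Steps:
M(O, s) = -3 + O + s (M(O, s) = (O - 3) + s = (-3 + O) + s = -3 + O + s)
U(n, F) = 1
Z(B) = 1/(4 + B) (Z(B) = 1/(B + (-3 + 6 + 1)) = 1/(B + 4) = 1/(4 + B))
171*Z((U(0, -5) + 2) + 0) = 171/(4 + ((1 + 2) + 0)) = 171/(4 + (3 + 0)) = 171/(4 + 3) = 171/7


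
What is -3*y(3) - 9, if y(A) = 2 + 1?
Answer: -18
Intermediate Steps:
y(A) = 3
-3*y(3) - 9 = -3*3 - 9 = -9 - 9 = -18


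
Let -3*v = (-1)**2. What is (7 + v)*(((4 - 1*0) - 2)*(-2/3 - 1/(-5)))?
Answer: -56/9 ≈ -6.2222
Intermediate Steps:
v = -1/3 (v = -1/3*(-1)**2 = -1/3*1 = -1/3 ≈ -0.33333)
(7 + v)*(((4 - 1*0) - 2)*(-2/3 - 1/(-5))) = (7 - 1/3)*(((4 - 1*0) - 2)*(-2/3 - 1/(-5))) = 20*(((4 + 0) - 2)*(-2*1/3 - 1*(-1/5)))/3 = 20*((4 - 2)*(-2/3 + 1/5))/3 = 20*(2*(-7/15))/3 = (20/3)*(-14/15) = -56/9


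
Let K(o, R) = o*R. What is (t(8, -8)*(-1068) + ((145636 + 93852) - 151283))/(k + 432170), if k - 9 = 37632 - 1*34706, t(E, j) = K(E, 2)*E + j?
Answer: -7991/87021 ≈ -0.091828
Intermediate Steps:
K(o, R) = R*o
t(E, j) = j + 2*E² (t(E, j) = (2*E)*E + j = 2*E² + j = j + 2*E²)
k = 2935 (k = 9 + (37632 - 1*34706) = 9 + (37632 - 34706) = 9 + 2926 = 2935)
(t(8, -8)*(-1068) + ((145636 + 93852) - 151283))/(k + 432170) = ((-8 + 2*8²)*(-1068) + ((145636 + 93852) - 151283))/(2935 + 432170) = ((-8 + 2*64)*(-1068) + (239488 - 151283))/435105 = ((-8 + 128)*(-1068) + 88205)*(1/435105) = (120*(-1068) + 88205)*(1/435105) = (-128160 + 88205)*(1/435105) = -39955*1/435105 = -7991/87021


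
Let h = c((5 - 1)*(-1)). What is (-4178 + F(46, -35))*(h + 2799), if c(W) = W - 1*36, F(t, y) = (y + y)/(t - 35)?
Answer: -126991252/11 ≈ -1.1545e+7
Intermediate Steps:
F(t, y) = 2*y/(-35 + t) (F(t, y) = (2*y)/(-35 + t) = 2*y/(-35 + t))
c(W) = -36 + W (c(W) = W - 36 = -36 + W)
h = -40 (h = -36 + (5 - 1)*(-1) = -36 + 4*(-1) = -36 - 4 = -40)
(-4178 + F(46, -35))*(h + 2799) = (-4178 + 2*(-35)/(-35 + 46))*(-40 + 2799) = (-4178 + 2*(-35)/11)*2759 = (-4178 + 2*(-35)*(1/11))*2759 = (-4178 - 70/11)*2759 = -46028/11*2759 = -126991252/11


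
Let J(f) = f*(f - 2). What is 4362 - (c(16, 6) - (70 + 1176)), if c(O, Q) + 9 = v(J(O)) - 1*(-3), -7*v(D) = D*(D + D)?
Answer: 19950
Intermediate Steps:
J(f) = f*(-2 + f)
v(D) = -2*D²/7 (v(D) = -D*(D + D)/7 = -D*2*D/7 = -2*D²/7)
c(O, Q) = -6 - 2*O²*(-2 + O)²/7 (c(O, Q) = -9 + (-2*O²*(-2 + O)²/7 - 1*(-3)) = -9 + (-2*O²*(-2 + O)²/7 + 3) = -9 + (3 - 2*O²*(-2 + O)²/7) = -6 - 2*O²*(-2 + O)²/7)
4362 - (c(16, 6) - (70 + 1176)) = 4362 - ((-6 - 2/7*16²*(-2 + 16)²) - (70 + 1176)) = 4362 - ((-6 - 2/7*256*14²) - 1*1246) = 4362 - ((-6 - 2/7*256*196) - 1246) = 4362 - ((-6 - 14336) - 1246) = 4362 - (-14342 - 1246) = 4362 - 1*(-15588) = 4362 + 15588 = 19950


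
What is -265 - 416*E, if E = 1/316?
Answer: -21039/79 ≈ -266.32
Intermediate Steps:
E = 1/316 ≈ 0.0031646
-265 - 416*E = -265 - 416*1/316 = -265 - 104/79 = -21039/79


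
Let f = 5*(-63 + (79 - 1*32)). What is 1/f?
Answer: -1/80 ≈ -0.012500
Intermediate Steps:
f = -80 (f = 5*(-63 + (79 - 32)) = 5*(-63 + 47) = 5*(-16) = -80)
1/f = 1/(-80) = -1/80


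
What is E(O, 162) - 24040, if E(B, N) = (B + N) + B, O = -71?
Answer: -24020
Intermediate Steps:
E(B, N) = N + 2*B
E(O, 162) - 24040 = (162 + 2*(-71)) - 24040 = (162 - 142) - 24040 = 20 - 24040 = -24020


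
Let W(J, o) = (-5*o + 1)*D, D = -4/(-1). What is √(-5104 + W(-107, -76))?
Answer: 2*I*√895 ≈ 59.833*I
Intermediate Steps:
D = 4 (D = -4*(-1) = 4)
W(J, o) = 4 - 20*o (W(J, o) = (-5*o + 1)*4 = (1 - 5*o)*4 = 4 - 20*o)
√(-5104 + W(-107, -76)) = √(-5104 + (4 - 20*(-76))) = √(-5104 + (4 + 1520)) = √(-5104 + 1524) = √(-3580) = 2*I*√895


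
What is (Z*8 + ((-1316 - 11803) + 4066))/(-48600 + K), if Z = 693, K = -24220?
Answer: 319/6620 ≈ 0.048187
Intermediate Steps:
(Z*8 + ((-1316 - 11803) + 4066))/(-48600 + K) = (693*8 + ((-1316 - 11803) + 4066))/(-48600 - 24220) = (5544 + (-13119 + 4066))/(-72820) = (5544 - 9053)*(-1/72820) = -3509*(-1/72820) = 319/6620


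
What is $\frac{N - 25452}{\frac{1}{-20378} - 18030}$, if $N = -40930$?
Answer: $\frac{1352732396}{367415341} \approx 3.6818$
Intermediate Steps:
$\frac{N - 25452}{\frac{1}{-20378} - 18030} = \frac{-40930 - 25452}{\frac{1}{-20378} - 18030} = - \frac{66382}{- \frac{1}{20378} - 18030} = - \frac{66382}{- \frac{367415341}{20378}} = \left(-66382\right) \left(- \frac{20378}{367415341}\right) = \frac{1352732396}{367415341}$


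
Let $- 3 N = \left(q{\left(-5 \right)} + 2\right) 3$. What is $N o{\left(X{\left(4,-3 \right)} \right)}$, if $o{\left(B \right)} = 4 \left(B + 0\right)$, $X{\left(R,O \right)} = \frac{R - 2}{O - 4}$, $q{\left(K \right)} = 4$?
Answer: $\frac{48}{7} \approx 6.8571$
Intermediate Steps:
$X{\left(R,O \right)} = \frac{-2 + R}{-4 + O}$
$N = -6$ ($N = - \frac{\left(4 + 2\right) 3}{3} = - \frac{6 \cdot 3}{3} = \left(- \frac{1}{3}\right) 18 = -6$)
$o{\left(B \right)} = 4 B$
$N o{\left(X{\left(4,-3 \right)} \right)} = - 6 \cdot 4 \frac{-2 + 4}{-4 - 3} = - 6 \cdot 4 \frac{1}{-7} \cdot 2 = - 6 \cdot 4 \left(\left(- \frac{1}{7}\right) 2\right) = - 6 \cdot 4 \left(- \frac{2}{7}\right) = \left(-6\right) \left(- \frac{8}{7}\right) = \frac{48}{7}$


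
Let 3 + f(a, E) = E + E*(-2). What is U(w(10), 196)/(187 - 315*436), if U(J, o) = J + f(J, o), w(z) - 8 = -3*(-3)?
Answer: 182/137153 ≈ 0.0013270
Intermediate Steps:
w(z) = 17 (w(z) = 8 - 3*(-3) = 8 + 9 = 17)
f(a, E) = -3 - E (f(a, E) = -3 + (E + E*(-2)) = -3 + (E - 2*E) = -3 - E)
U(J, o) = -3 + J - o (U(J, o) = J + (-3 - o) = -3 + J - o)
U(w(10), 196)/(187 - 315*436) = (-3 + 17 - 1*196)/(187 - 315*436) = (-3 + 17 - 196)/(187 - 137340) = -182/(-137153) = -182*(-1/137153) = 182/137153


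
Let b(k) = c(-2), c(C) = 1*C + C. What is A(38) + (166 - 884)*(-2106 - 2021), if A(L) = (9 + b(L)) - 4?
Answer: 2963187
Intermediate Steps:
c(C) = 2*C (c(C) = C + C = 2*C)
b(k) = -4 (b(k) = 2*(-2) = -4)
A(L) = 1 (A(L) = (9 - 4) - 4 = 5 - 4 = 1)
A(38) + (166 - 884)*(-2106 - 2021) = 1 + (166 - 884)*(-2106 - 2021) = 1 - 718*(-4127) = 1 + 2963186 = 2963187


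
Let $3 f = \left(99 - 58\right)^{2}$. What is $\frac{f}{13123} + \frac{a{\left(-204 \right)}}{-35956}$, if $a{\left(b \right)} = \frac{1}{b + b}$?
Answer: $\frac{8220130019}{192515039904} \approx 0.042699$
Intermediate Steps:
$a{\left(b \right)} = \frac{1}{2 b}$
$f = \frac{1681}{3}$ ($f = \frac{\left(99 - 58\right)^{2}}{3} = \frac{41^{2}}{3} = \frac{1}{3} \cdot 1681 = \frac{1681}{3} \approx 560.33$)
$\frac{f}{13123} + \frac{a{\left(-204 \right)}}{-35956} = \frac{1681}{3 \cdot 13123} + \frac{\frac{1}{2} \frac{1}{-204}}{-35956} = \frac{1681}{3} \cdot \frac{1}{13123} + \frac{1}{2} \left(- \frac{1}{204}\right) \left(- \frac{1}{35956}\right) = \frac{1681}{39369} - - \frac{1}{14670048} = \frac{1681}{39369} + \frac{1}{14670048} = \frac{8220130019}{192515039904}$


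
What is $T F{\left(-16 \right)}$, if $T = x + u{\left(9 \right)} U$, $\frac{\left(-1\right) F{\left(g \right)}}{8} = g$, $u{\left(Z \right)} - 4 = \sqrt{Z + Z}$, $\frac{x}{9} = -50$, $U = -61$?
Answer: $-88832 - 23424 \sqrt{2} \approx -1.2196 \cdot 10^{5}$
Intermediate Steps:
$x = -450$ ($x = 9 \left(-50\right) = -450$)
$u{\left(Z \right)} = 4 + \sqrt{2} \sqrt{Z}$ ($u{\left(Z \right)} = 4 + \sqrt{Z + Z} = 4 + \sqrt{2 Z} = 4 + \sqrt{2} \sqrt{Z}$)
$F{\left(g \right)} = - 8 g$
$T = -694 - 183 \sqrt{2}$ ($T = -450 + \left(4 + \sqrt{2} \sqrt{9}\right) \left(-61\right) = -450 + \left(4 + \sqrt{2} \cdot 3\right) \left(-61\right) = -450 + \left(4 + 3 \sqrt{2}\right) \left(-61\right) = -450 - \left(244 + 183 \sqrt{2}\right) = -694 - 183 \sqrt{2} \approx -952.8$)
$T F{\left(-16 \right)} = \left(-694 - 183 \sqrt{2}\right) \left(\left(-8\right) \left(-16\right)\right) = \left(-694 - 183 \sqrt{2}\right) 128 = -88832 - 23424 \sqrt{2}$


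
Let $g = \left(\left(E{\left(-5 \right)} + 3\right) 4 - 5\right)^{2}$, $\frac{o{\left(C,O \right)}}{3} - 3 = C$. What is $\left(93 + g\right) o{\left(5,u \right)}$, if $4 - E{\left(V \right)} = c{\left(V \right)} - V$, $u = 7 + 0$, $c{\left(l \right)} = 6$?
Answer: $12816$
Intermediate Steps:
$u = 7$
$o{\left(C,O \right)} = 9 + 3 C$
$E{\left(V \right)} = -2 + V$ ($E{\left(V \right)} = 4 - \left(6 - V\right) = 4 + \left(-6 + V\right) = -2 + V$)
$g = 441$ ($g = \left(\left(\left(-2 - 5\right) + 3\right) 4 - 5\right)^{2} = \left(\left(-7 + 3\right) 4 - 5\right)^{2} = \left(\left(-4\right) 4 - 5\right)^{2} = \left(-16 - 5\right)^{2} = \left(-21\right)^{2} = 441$)
$\left(93 + g\right) o{\left(5,u \right)} = \left(93 + 441\right) \left(9 + 3 \cdot 5\right) = 534 \left(9 + 15\right) = 534 \cdot 24 = 12816$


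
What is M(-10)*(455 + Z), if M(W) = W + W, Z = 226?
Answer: -13620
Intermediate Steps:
M(W) = 2*W
M(-10)*(455 + Z) = (2*(-10))*(455 + 226) = -20*681 = -13620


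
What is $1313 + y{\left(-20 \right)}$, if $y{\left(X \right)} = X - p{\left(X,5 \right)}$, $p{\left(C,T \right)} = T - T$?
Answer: $1293$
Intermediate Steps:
$p{\left(C,T \right)} = 0$
$y{\left(X \right)} = X$ ($y{\left(X \right)} = X - 0 = X + 0 = X$)
$1313 + y{\left(-20 \right)} = 1313 - 20 = 1293$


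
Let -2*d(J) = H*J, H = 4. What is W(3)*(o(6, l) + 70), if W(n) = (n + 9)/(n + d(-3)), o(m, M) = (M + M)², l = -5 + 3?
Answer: 344/3 ≈ 114.67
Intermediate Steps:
l = -2
d(J) = -2*J
o(m, M) = 4*M² (o(m, M) = (2*M)² = 4*M²)
W(n) = (9 + n)/(6 + n) (W(n) = (n + 9)/(n - 2*(-3)) = (9 + n)/(n + 6) = (9 + n)/(6 + n))
W(3)*(o(6, l) + 70) = ((9 + 3)/(6 + 3))*(4*(-2)² + 70) = (12/9)*(4*4 + 70) = ((⅑)*12)*(16 + 70) = (4/3)*86 = 344/3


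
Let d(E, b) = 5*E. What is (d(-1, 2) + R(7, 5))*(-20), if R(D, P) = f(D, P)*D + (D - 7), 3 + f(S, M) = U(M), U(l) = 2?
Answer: 240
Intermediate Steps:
f(S, M) = -1 (f(S, M) = -3 + 2 = -1)
R(D, P) = -7 (R(D, P) = -D + (D - 7) = -D + (-7 + D) = -7)
(d(-1, 2) + R(7, 5))*(-20) = (5*(-1) - 7)*(-20) = (-5 - 7)*(-20) = -12*(-20) = 240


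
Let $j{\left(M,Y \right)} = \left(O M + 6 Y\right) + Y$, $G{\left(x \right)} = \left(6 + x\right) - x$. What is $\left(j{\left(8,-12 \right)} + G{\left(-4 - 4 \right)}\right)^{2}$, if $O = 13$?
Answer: $676$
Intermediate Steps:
$G{\left(x \right)} = 6$
$j{\left(M,Y \right)} = 7 Y + 13 M$ ($j{\left(M,Y \right)} = \left(13 M + 6 Y\right) + Y = \left(6 Y + 13 M\right) + Y = 7 Y + 13 M$)
$\left(j{\left(8,-12 \right)} + G{\left(-4 - 4 \right)}\right)^{2} = \left(\left(7 \left(-12\right) + 13 \cdot 8\right) + 6\right)^{2} = \left(\left(-84 + 104\right) + 6\right)^{2} = \left(20 + 6\right)^{2} = 26^{2} = 676$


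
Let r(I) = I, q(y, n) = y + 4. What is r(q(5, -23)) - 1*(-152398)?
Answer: 152407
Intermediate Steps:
q(y, n) = 4 + y
r(q(5, -23)) - 1*(-152398) = (4 + 5) - 1*(-152398) = 9 + 152398 = 152407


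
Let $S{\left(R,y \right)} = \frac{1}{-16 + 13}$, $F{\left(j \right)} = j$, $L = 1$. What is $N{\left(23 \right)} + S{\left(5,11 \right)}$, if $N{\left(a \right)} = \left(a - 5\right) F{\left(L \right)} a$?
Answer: $\frac{1241}{3} \approx 413.67$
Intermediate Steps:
$S{\left(R,y \right)} = - \frac{1}{3}$ ($S{\left(R,y \right)} = \frac{1}{-3} = - \frac{1}{3}$)
$N{\left(a \right)} = a \left(-5 + a\right)$ ($N{\left(a \right)} = \left(a - 5\right) 1 a = \left(-5 + a\right) 1 a = \left(-5 + a\right) a = a \left(-5 + a\right)$)
$N{\left(23 \right)} + S{\left(5,11 \right)} = 23 \left(-5 + 23\right) - \frac{1}{3} = 23 \cdot 18 - \frac{1}{3} = 414 - \frac{1}{3} = \frac{1241}{3}$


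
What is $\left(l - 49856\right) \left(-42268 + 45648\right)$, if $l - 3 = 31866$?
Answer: $-60796060$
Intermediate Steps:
$l = 31869$ ($l = 3 + 31866 = 31869$)
$\left(l - 49856\right) \left(-42268 + 45648\right) = \left(31869 - 49856\right) \left(-42268 + 45648\right) = \left(-17987\right) 3380 = -60796060$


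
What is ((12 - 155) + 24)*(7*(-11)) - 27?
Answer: 9136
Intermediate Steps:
((12 - 155) + 24)*(7*(-11)) - 27 = (-143 + 24)*(-77) - 27 = -119*(-77) - 27 = 9163 - 27 = 9136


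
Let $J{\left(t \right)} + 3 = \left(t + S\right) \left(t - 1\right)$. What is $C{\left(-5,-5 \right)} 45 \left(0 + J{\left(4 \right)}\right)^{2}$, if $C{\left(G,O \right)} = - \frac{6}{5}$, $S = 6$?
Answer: $-39366$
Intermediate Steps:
$C{\left(G,O \right)} = - \frac{6}{5}$ ($C{\left(G,O \right)} = \left(-6\right) \frac{1}{5} = - \frac{6}{5}$)
$J{\left(t \right)} = -3 + \left(-1 + t\right) \left(6 + t\right)$ ($J{\left(t \right)} = -3 + \left(t + 6\right) \left(t - 1\right) = -3 + \left(6 + t\right) \left(-1 + t\right) = -3 + \left(-1 + t\right) \left(6 + t\right)$)
$C{\left(-5,-5 \right)} 45 \left(0 + J{\left(4 \right)}\right)^{2} = \left(- \frac{6}{5}\right) 45 \left(0 + \left(-9 + 4^{2} + 5 \cdot 4\right)\right)^{2} = - 54 \left(0 + \left(-9 + 16 + 20\right)\right)^{2} = - 54 \left(0 + 27\right)^{2} = - 54 \cdot 27^{2} = \left(-54\right) 729 = -39366$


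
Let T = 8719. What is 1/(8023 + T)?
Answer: 1/16742 ≈ 5.9730e-5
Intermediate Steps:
1/(8023 + T) = 1/(8023 + 8719) = 1/16742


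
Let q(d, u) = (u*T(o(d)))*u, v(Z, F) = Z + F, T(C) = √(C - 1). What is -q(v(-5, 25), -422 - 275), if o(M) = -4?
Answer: -485809*I*√5 ≈ -1.0863e+6*I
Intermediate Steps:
T(C) = √(-1 + C)
v(Z, F) = F + Z
q(d, u) = I*√5*u² (q(d, u) = (u*√(-1 - 4))*u = (u*√(-5))*u = (u*(I*√5))*u = (I*u*√5)*u = I*√5*u²)
-q(v(-5, 25), -422 - 275) = -I*√5*(-422 - 275)² = -I*√5*(-697)² = -I*√5*485809 = -485809*I*√5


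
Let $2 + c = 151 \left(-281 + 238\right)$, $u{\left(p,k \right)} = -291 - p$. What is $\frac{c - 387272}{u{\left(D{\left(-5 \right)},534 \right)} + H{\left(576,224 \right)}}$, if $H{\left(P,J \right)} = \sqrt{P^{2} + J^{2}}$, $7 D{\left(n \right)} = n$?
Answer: $- \frac{350058863}{911664} - \frac{19294583 \sqrt{373}}{455832} \approx -1201.5$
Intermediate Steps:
$D{\left(n \right)} = \frac{n}{7}$
$H{\left(P,J \right)} = \sqrt{J^{2} + P^{2}}$
$c = -6495$ ($c = -2 + 151 \left(-281 + 238\right) = -2 + 151 \left(-43\right) = -2 - 6493 = -6495$)
$\frac{c - 387272}{u{\left(D{\left(-5 \right)},534 \right)} + H{\left(576,224 \right)}} = \frac{-6495 - 387272}{\left(-291 - \frac{1}{7} \left(-5\right)\right) + \sqrt{224^{2} + 576^{2}}} = - \frac{393767}{\left(-291 - - \frac{5}{7}\right) + \sqrt{50176 + 331776}} = - \frac{393767}{\left(-291 + \frac{5}{7}\right) + \sqrt{381952}} = - \frac{393767}{- \frac{2032}{7} + 32 \sqrt{373}}$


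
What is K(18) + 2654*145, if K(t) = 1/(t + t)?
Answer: 13853881/36 ≈ 3.8483e+5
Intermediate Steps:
K(t) = 1/(2*t)
K(18) + 2654*145 = (½)/18 + 2654*145 = (½)*(1/18) + 384830 = 1/36 + 384830 = 13853881/36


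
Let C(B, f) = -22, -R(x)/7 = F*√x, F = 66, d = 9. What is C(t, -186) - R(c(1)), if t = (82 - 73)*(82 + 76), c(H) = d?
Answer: 1364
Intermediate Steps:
c(H) = 9
t = 1422 (t = 9*158 = 1422)
R(x) = -462*√x
C(t, -186) - R(c(1)) = -22 - (-462)*√9 = -22 - (-462)*3 = -22 - 1*(-1386) = -22 + 1386 = 1364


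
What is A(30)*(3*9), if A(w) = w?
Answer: 810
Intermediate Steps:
A(30)*(3*9) = 30*(3*9) = 30*27 = 810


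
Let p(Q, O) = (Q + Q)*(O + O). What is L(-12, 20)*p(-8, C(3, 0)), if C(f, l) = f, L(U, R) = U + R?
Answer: -768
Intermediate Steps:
L(U, R) = R + U
p(Q, O) = 4*O*Q (p(Q, O) = (2*Q)*(2*O) = 4*O*Q)
L(-12, 20)*p(-8, C(3, 0)) = (20 - 12)*(4*3*(-8)) = 8*(-96) = -768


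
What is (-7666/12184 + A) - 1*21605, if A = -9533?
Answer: -189696529/6092 ≈ -31139.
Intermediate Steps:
(-7666/12184 + A) - 1*21605 = (-7666/12184 - 9533) - 1*21605 = (-7666*1/12184 - 9533) - 21605 = (-3833/6092 - 9533) - 21605 = -58078869/6092 - 21605 = -189696529/6092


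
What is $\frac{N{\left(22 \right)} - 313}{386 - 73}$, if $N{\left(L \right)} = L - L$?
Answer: $-1$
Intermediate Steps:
$N{\left(L \right)} = 0$
$\frac{N{\left(22 \right)} - 313}{386 - 73} = \frac{0 - 313}{386 - 73} = - \frac{313}{313} = \left(-313\right) \frac{1}{313} = -1$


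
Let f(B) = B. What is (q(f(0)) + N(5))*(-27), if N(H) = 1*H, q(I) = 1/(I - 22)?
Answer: -2943/22 ≈ -133.77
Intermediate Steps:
q(I) = 1/(-22 + I)
N(H) = H
(q(f(0)) + N(5))*(-27) = (1/(-22 + 0) + 5)*(-27) = (1/(-22) + 5)*(-27) = (-1/22 + 5)*(-27) = (109/22)*(-27) = -2943/22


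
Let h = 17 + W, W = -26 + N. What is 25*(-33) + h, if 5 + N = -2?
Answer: -841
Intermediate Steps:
N = -7 (N = -5 - 2 = -7)
W = -33 (W = -26 - 7 = -33)
h = -16 (h = 17 - 33 = -16)
25*(-33) + h = 25*(-33) - 16 = -825 - 16 = -841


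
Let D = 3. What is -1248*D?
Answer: -3744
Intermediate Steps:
-1248*D = -1248*3 = -3744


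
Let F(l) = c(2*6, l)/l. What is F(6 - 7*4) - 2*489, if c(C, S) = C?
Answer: -10764/11 ≈ -978.54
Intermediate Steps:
F(l) = 12/l (F(l) = (2*6)/l = 12/l)
F(6 - 7*4) - 2*489 = 12/(6 - 7*4) - 2*489 = 12/(6 - 28) - 978 = 12/(-22) - 978 = 12*(-1/22) - 978 = -6/11 - 978 = -10764/11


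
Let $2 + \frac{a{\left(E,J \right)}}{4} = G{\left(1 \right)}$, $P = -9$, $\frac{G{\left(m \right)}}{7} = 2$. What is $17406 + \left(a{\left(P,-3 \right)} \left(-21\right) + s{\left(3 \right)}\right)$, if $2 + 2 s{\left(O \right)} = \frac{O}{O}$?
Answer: $\frac{32795}{2} \approx 16398.0$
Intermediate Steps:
$G{\left(m \right)} = 14$ ($G{\left(m \right)} = 7 \cdot 2 = 14$)
$a{\left(E,J \right)} = 48$ ($a{\left(E,J \right)} = -8 + 4 \cdot 14 = -8 + 56 = 48$)
$s{\left(O \right)} = - \frac{1}{2}$ ($s{\left(O \right)} = -1 + \frac{O \frac{1}{O}}{2} = -1 + \frac{1}{2} \cdot 1 = -1 + \frac{1}{2} = - \frac{1}{2}$)
$17406 + \left(a{\left(P,-3 \right)} \left(-21\right) + s{\left(3 \right)}\right) = 17406 + \left(48 \left(-21\right) - \frac{1}{2}\right) = 17406 - \frac{2017}{2} = \frac{32795}{2}$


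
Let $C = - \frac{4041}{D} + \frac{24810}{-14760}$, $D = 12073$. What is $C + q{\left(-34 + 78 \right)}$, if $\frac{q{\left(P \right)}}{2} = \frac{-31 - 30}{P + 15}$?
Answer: $- \frac{1431049789}{350455044} \approx -4.0834$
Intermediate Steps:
$q{\left(P \right)} = - \frac{122}{15 + P}$ ($q{\left(P \right)} = 2 \frac{-31 - 30}{P + 15} = 2 \left(- \frac{61}{15 + P}\right) = - \frac{122}{15 + P}$)
$C = - \frac{11972543}{5939916}$ ($C = - \frac{4041}{12073} + \frac{24810}{-14760} = \left(-4041\right) \frac{1}{12073} + 24810 \left(- \frac{1}{14760}\right) = - \frac{4041}{12073} - \frac{827}{492} = - \frac{11972543}{5939916} \approx -2.0156$)
$C + q{\left(-34 + 78 \right)} = - \frac{11972543}{5939916} - \frac{122}{15 + \left(-34 + 78\right)} = - \frac{11972543}{5939916} - \frac{122}{15 + 44} = - \frac{11972543}{5939916} - \frac{122}{59} = - \frac{1431049789}{350455044}$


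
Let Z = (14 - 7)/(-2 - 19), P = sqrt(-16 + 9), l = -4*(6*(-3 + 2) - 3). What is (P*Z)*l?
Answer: -12*I*sqrt(7) ≈ -31.749*I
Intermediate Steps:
l = 36 (l = -4*(6*(-1) - 3) = -4*(-6 - 3) = -4*(-9) = 36)
P = I*sqrt(7) (P = sqrt(-7) = I*sqrt(7) ≈ 2.6458*I)
Z = -1/3 (Z = 7/(-21) = 7*(-1/21) = -1/3 ≈ -0.33333)
(P*Z)*l = ((I*sqrt(7))*(-1/3))*36 = -I*sqrt(7)/3*36 = -12*I*sqrt(7)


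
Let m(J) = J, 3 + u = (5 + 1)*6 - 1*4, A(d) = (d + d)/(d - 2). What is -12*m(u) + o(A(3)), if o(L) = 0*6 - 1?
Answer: -349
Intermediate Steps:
A(d) = 2*d/(-2 + d) (A(d) = (2*d)/(-2 + d) = 2*d/(-2 + d))
u = 29 (u = -3 + ((5 + 1)*6 - 1*4) = -3 + (6*6 - 4) = -3 + (36 - 4) = -3 + 32 = 29)
o(L) = -1 (o(L) = 0 - 1 = -1)
-12*m(u) + o(A(3)) = -12*29 - 1 = -348 - 1 = -349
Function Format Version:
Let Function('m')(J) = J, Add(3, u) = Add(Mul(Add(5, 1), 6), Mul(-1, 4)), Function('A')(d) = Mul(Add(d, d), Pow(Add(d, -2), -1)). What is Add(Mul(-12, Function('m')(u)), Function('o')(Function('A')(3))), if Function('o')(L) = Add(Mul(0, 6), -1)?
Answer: -349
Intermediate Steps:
Function('A')(d) = Mul(2, d, Pow(Add(-2, d), -1)) (Function('A')(d) = Mul(Mul(2, d), Pow(Add(-2, d), -1)) = Mul(2, d, Pow(Add(-2, d), -1)))
u = 29 (u = Add(-3, Add(Mul(Add(5, 1), 6), Mul(-1, 4))) = Add(-3, Add(Mul(6, 6), -4)) = Add(-3, Add(36, -4)) = Add(-3, 32) = 29)
Function('o')(L) = -1 (Function('o')(L) = Add(0, -1) = -1)
Add(Mul(-12, Function('m')(u)), Function('o')(Function('A')(3))) = Add(Mul(-12, 29), -1) = Add(-348, -1) = -349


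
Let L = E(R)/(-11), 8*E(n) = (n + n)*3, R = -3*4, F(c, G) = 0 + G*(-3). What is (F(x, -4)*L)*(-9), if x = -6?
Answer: -972/11 ≈ -88.364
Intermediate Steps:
F(c, G) = -3*G (F(c, G) = 0 - 3*G = -3*G)
R = -12
E(n) = 3*n/4 (E(n) = ((n + n)*3)/8 = ((2*n)*3)/8 = (6*n)/8 = 3*n/4)
L = 9/11 (L = ((¾)*(-12))/(-11) = -9*(-1/11) = 9/11 ≈ 0.81818)
(F(x, -4)*L)*(-9) = (-3*(-4)*(9/11))*(-9) = (12*(9/11))*(-9) = (108/11)*(-9) = -972/11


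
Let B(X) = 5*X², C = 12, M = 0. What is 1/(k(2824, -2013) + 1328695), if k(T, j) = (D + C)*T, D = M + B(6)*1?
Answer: 1/1870903 ≈ 5.3450e-7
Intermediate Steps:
D = 180 (D = 0 + (5*6²)*1 = 0 + (5*36)*1 = 0 + 180*1 = 0 + 180 = 180)
k(T, j) = 192*T (k(T, j) = (180 + 12)*T = 192*T)
1/(k(2824, -2013) + 1328695) = 1/(192*2824 + 1328695) = 1/(542208 + 1328695) = 1/1870903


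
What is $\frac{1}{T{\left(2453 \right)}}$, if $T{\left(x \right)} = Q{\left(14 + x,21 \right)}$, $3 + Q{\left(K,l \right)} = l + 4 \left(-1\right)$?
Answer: $\frac{1}{14} \approx 0.071429$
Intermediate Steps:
$Q{\left(K,l \right)} = -7 + l$ ($Q{\left(K,l \right)} = -3 + \left(l + 4 \left(-1\right)\right) = -3 + \left(l - 4\right) = -3 + \left(-4 + l\right) = -7 + l$)
$T{\left(x \right)} = 14$ ($T{\left(x \right)} = -7 + 21 = 14$)
$\frac{1}{T{\left(2453 \right)}} = \frac{1}{14}$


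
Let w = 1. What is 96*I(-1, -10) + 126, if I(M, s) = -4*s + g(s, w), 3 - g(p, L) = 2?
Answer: 4062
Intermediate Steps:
g(p, L) = 1 (g(p, L) = 3 - 1*2 = 3 - 2 = 1)
I(M, s) = 1 - 4*s (I(M, s) = -4*s + 1 = 1 - 4*s)
96*I(-1, -10) + 126 = 96*(1 - 4*(-10)) + 126 = 96*(1 + 40) + 126 = 96*41 + 126 = 3936 + 126 = 4062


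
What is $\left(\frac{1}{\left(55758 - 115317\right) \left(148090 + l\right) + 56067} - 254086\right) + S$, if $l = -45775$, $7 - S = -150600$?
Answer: $- \frac{630572364179623}{6093723018} \approx -1.0348 \cdot 10^{5}$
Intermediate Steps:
$S = 150607$ ($S = 7 - -150600 = 7 + 150600 = 150607$)
$\left(\frac{1}{\left(55758 - 115317\right) \left(148090 + l\right) + 56067} - 254086\right) + S = \left(\frac{1}{\left(55758 - 115317\right) \left(148090 - 45775\right) + 56067} - 254086\right) + 150607 = \left(\frac{1}{\left(-59559\right) 102315 + 56067} - 254086\right) + 150607 = \left(\frac{1}{-6093779085 + 56067} - 254086\right) + 150607 = \left(\frac{1}{-6093723018} - 254086\right) + 150607 = \left(- \frac{1}{6093723018} - 254086\right) + 150607 = - \frac{1548329706751549}{6093723018} + 150607 = - \frac{630572364179623}{6093723018}$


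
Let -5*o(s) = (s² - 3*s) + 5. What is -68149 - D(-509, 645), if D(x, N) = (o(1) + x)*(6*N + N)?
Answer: 2232695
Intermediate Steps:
o(s) = -1 - s²/5 + 3*s/5 (o(s) = -((s² - 3*s) + 5)/5 = -(5 + s² - 3*s)/5 = -1 - s²/5 + 3*s/5)
D(x, N) = 7*N*(-⅗ + x) (D(x, N) = ((-1 - ⅕*1² + (⅗)*1) + x)*(6*N + N) = ((-1 - ⅕*1 + ⅗) + x)*(7*N) = ((-1 - ⅕ + ⅗) + x)*(7*N) = (-⅗ + x)*(7*N) = 7*N*(-⅗ + x))
-68149 - D(-509, 645) = -68149 - 7*645*(-3 + 5*(-509))/5 = -68149 - 7*645*(-3 - 2545)/5 = -68149 - 7*645*(-2548)/5 = -68149 - 1*(-2300844) = -68149 + 2300844 = 2232695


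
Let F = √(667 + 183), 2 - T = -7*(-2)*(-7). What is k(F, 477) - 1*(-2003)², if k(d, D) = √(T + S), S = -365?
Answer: -4012009 + I*√265 ≈ -4.012e+6 + 16.279*I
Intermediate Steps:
T = 100 (T = 2 - (-7*(-2))*(-7) = 2 - 14*(-7) = 2 - 1*(-98) = 2 + 98 = 100)
F = 5*√34 (F = √850 = 5*√34 ≈ 29.155)
k(d, D) = I*√265 (k(d, D) = √(100 - 365) = √(-265) = I*√265)
k(F, 477) - 1*(-2003)² = I*√265 - 1*(-2003)² = I*√265 - 1*4012009 = I*√265 - 4012009 = -4012009 + I*√265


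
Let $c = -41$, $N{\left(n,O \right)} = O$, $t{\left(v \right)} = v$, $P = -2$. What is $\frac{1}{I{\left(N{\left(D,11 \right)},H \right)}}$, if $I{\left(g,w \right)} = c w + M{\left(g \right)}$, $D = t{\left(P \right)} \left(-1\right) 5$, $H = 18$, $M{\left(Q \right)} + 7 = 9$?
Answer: $- \frac{1}{736} \approx -0.0013587$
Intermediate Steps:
$M{\left(Q \right)} = 2$ ($M{\left(Q \right)} = -7 + 9 = 2$)
$D = 10$ ($D = \left(-2\right) \left(-1\right) 5 = 2 \cdot 5 = 10$)
$I{\left(g,w \right)} = 2 - 41 w$ ($I{\left(g,w \right)} = - 41 w + 2 = 2 - 41 w$)
$\frac{1}{I{\left(N{\left(D,11 \right)},H \right)}} = \frac{1}{2 - 738} = \frac{1}{-736} = - \frac{1}{736}$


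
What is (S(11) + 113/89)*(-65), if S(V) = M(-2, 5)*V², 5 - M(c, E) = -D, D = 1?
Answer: -4207255/89 ≈ -47273.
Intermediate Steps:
M(c, E) = 6 (M(c, E) = 5 - (-1) = 5 - 1*(-1) = 5 + 1 = 6)
S(V) = 6*V²
(S(11) + 113/89)*(-65) = (6*11² + 113/89)*(-65) = (6*121 + 113*(1/89))*(-65) = (726 + 113/89)*(-65) = (64727/89)*(-65) = -4207255/89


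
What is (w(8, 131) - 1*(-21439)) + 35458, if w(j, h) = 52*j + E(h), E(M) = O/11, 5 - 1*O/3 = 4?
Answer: 630446/11 ≈ 57313.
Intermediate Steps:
O = 3 (O = 15 - 3*4 = 15 - 12 = 3)
E(M) = 3/11
w(j, h) = 3/11 + 52*j (w(j, h) = 52*j + 3/11 = 3/11 + 52*j)
(w(8, 131) - 1*(-21439)) + 35458 = ((3/11 + 52*8) - 1*(-21439)) + 35458 = ((3/11 + 416) + 21439) + 35458 = (4579/11 + 21439) + 35458 = 240408/11 + 35458 = 630446/11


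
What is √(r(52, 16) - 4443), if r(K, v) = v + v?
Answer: I*√4411 ≈ 66.415*I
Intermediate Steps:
r(K, v) = 2*v
√(r(52, 16) - 4443) = √(2*16 - 4443) = √(32 - 4443) = √(-4411) = I*√4411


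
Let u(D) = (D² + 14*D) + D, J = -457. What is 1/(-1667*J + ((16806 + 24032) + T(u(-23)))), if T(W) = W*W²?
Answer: 1/7032161 ≈ 1.4220e-7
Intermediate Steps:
u(D) = D² + 15*D
T(W) = W³
1/(-1667*J + ((16806 + 24032) + T(u(-23)))) = 1/(-1667*(-457) + ((16806 + 24032) + (-23*(15 - 23))³)) = 1/(761819 + (40838 + (-23*(-8))³)) = 1/(761819 + (40838 + 184³)) = 1/(761819 + (40838 + 6229504)) = 1/(761819 + 6270342) = 1/7032161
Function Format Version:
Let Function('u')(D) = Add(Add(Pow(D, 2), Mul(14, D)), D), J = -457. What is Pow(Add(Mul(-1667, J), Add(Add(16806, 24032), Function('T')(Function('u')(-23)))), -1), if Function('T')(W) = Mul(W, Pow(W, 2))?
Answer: Rational(1, 7032161) ≈ 1.4220e-7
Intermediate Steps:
Function('u')(D) = Add(Pow(D, 2), Mul(15, D))
Function('T')(W) = Pow(W, 3)
Pow(Add(Mul(-1667, J), Add(Add(16806, 24032), Function('T')(Function('u')(-23)))), -1) = Pow(Add(Mul(-1667, -457), Add(Add(16806, 24032), Pow(Mul(-23, Add(15, -23)), 3))), -1) = Pow(Add(761819, Add(40838, Pow(Mul(-23, -8), 3))), -1) = Pow(Add(761819, Add(40838, Pow(184, 3))), -1) = Pow(Add(761819, Add(40838, 6229504)), -1) = Pow(Add(761819, 6270342), -1) = Pow(7032161, -1) = Rational(1, 7032161)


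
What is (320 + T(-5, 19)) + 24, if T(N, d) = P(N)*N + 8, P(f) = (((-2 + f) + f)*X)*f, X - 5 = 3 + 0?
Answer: -2048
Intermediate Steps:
X = 8 (X = 5 + (3 + 0) = 5 + 3 = 8)
P(f) = f*(-16 + 16*f) (P(f) = (((-2 + f) + f)*8)*f = ((-2 + 2*f)*8)*f = (-16 + 16*f)*f = f*(-16 + 16*f))
T(N, d) = 8 + 16*N**2*(-1 + N) (T(N, d) = (16*N*(-1 + N))*N + 8 = 16*N**2*(-1 + N) + 8 = 8 + 16*N**2*(-1 + N))
(320 + T(-5, 19)) + 24 = (320 + (8 + 16*(-5)**2*(-1 - 5))) + 24 = (320 + (8 + 16*25*(-6))) + 24 = (320 + (8 - 2400)) + 24 = (320 - 2392) + 24 = -2072 + 24 = -2048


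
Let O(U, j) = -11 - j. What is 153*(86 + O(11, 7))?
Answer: 10404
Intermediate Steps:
153*(86 + O(11, 7)) = 153*(86 + (-11 - 1*7)) = 153*(86 + (-11 - 7)) = 153*(86 - 18) = 153*68 = 10404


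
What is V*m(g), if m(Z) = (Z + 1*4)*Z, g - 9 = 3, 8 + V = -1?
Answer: -1728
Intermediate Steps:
V = -9 (V = -8 - 1 = -9)
g = 12 (g = 9 + 3 = 12)
m(Z) = Z*(4 + Z) (m(Z) = (Z + 4)*Z = (4 + Z)*Z = Z*(4 + Z))
V*m(g) = -108*(4 + 12) = -108*16 = -9*192 = -1728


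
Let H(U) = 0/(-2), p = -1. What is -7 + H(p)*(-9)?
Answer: -7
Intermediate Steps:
H(U) = 0 (H(U) = 0*(-½) = 0)
-7 + H(p)*(-9) = -7 + 0*(-9) = -7 + 0 = -7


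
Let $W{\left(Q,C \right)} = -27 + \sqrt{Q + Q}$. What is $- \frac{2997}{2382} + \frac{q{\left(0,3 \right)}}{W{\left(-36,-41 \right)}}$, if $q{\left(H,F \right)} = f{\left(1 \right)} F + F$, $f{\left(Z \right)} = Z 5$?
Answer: $- \frac{131787}{70666} - \frac{12 i \sqrt{2}}{89} \approx -1.8649 - 0.19068 i$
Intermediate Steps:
$f{\left(Z \right)} = 5 Z$
$W{\left(Q,C \right)} = -27 + \sqrt{2} \sqrt{Q}$ ($W{\left(Q,C \right)} = -27 + \sqrt{2 Q} = -27 + \sqrt{2} \sqrt{Q}$)
$q{\left(H,F \right)} = 6 F$ ($q{\left(H,F \right)} = 5 \cdot 1 F + F = 5 F + F = 6 F$)
$- \frac{2997}{2382} + \frac{q{\left(0,3 \right)}}{W{\left(-36,-41 \right)}} = - \frac{2997}{2382} + \frac{6 \cdot 3}{-27 + \sqrt{2} \sqrt{-36}} = \left(-2997\right) \frac{1}{2382} + \frac{18}{-27 + \sqrt{2} \cdot 6 i} = - \frac{999}{794} + \frac{18}{-27 + 6 i \sqrt{2}}$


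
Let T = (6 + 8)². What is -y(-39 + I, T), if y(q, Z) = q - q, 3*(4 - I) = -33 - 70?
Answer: 0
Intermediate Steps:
I = 115/3 (I = 4 - (-33 - 70)/3 = 4 - ⅓*(-103) = 4 + 103/3 = 115/3 ≈ 38.333)
T = 196 (T = 14² = 196)
y(q, Z) = 0
-y(-39 + I, T) = -1*0 = 0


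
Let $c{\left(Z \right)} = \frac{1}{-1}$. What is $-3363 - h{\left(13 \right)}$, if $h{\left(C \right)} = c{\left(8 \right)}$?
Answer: $-3362$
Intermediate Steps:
$c{\left(Z \right)} = -1$
$h{\left(C \right)} = -1$
$-3363 - h{\left(13 \right)} = -3363 - -1 = -3363 + 1 = -3362$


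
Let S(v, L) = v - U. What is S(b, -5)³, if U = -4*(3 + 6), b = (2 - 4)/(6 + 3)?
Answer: 33386248/729 ≈ 45797.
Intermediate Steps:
b = -2/9 ≈ -0.22222
U = -36 (U = -4*9 = -36)
S(v, L) = 36 + v (S(v, L) = v - 1*(-36) = v + 36 = 36 + v)
S(b, -5)³ = (36 - 2/9)³ = (322/9)³ = 33386248/729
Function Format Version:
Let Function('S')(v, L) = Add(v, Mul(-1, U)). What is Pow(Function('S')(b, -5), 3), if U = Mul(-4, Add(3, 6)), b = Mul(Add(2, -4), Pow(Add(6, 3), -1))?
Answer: Rational(33386248, 729) ≈ 45797.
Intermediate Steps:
b = Rational(-2, 9) (b = Mul(-2, Pow(9, -1)) = Mul(-2, Rational(1, 9)) = Rational(-2, 9) ≈ -0.22222)
U = -36 (U = Mul(-4, 9) = -36)
Function('S')(v, L) = Add(36, v) (Function('S')(v, L) = Add(v, Mul(-1, -36)) = Add(v, 36) = Add(36, v))
Pow(Function('S')(b, -5), 3) = Pow(Add(36, Rational(-2, 9)), 3) = Pow(Rational(322, 9), 3) = Rational(33386248, 729)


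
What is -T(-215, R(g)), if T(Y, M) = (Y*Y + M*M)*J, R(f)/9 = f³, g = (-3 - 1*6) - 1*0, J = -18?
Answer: 775673028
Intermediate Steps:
g = -9 (g = (-3 - 6) + 0 = -9 + 0 = -9)
R(f) = 9*f³
T(Y, M) = -18*M² - 18*Y² (T(Y, M) = (Y*Y + M*M)*(-18) = (Y² + M²)*(-18) = (M² + Y²)*(-18) = -18*M² - 18*Y²)
-T(-215, R(g)) = -(-18*(9*(-9)³)² - 18*(-215)²) = -(-18*(9*(-729))² - 18*46225) = -(-18*(-6561)² - 832050) = -(-18*43046721 - 832050) = -(-774840978 - 832050) = -1*(-775673028) = 775673028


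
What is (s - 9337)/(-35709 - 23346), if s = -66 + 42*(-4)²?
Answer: 8731/59055 ≈ 0.14785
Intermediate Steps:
s = 606 (s = -66 + 42*16 = -66 + 672 = 606)
(s - 9337)/(-35709 - 23346) = (606 - 9337)/(-35709 - 23346) = -8731/(-59055) = -8731*(-1/59055) = 8731/59055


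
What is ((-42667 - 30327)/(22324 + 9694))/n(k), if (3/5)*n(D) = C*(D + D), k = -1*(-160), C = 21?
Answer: -36497/179300800 ≈ -0.00020355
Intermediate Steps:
k = 160
n(D) = 70*D (n(D) = 5*(21*(D + D))/3 = 5*(21*(2*D))/3 = 5*(42*D)/3 = 70*D)
((-42667 - 30327)/(22324 + 9694))/n(k) = ((-42667 - 30327)/(22324 + 9694))/((70*160)) = -72994/32018/11200 = -72994*1/32018*(1/11200) = -36497/16009*1/11200 = -36497/179300800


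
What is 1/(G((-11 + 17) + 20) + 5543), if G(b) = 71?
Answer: 1/5614 ≈ 0.00017813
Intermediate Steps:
1/(G((-11 + 17) + 20) + 5543) = 1/(71 + 5543) = 1/5614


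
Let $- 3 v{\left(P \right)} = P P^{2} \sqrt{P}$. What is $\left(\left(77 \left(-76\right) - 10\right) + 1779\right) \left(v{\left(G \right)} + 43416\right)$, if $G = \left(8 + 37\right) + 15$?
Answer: $-177267528 + 587952000 \sqrt{15} \approx 2.0999 \cdot 10^{9}$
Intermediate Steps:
$G = 60$ ($G = 45 + 15 = 60$)
$v{\left(P \right)} = - \frac{P^{\frac{7}{2}}}{3}$ ($v{\left(P \right)} = - \frac{P P^{2} \sqrt{P}}{3} = - \frac{P^{3} \sqrt{P}}{3} = - \frac{P^{\frac{7}{2}}}{3}$)
$\left(\left(77 \left(-76\right) - 10\right) + 1779\right) \left(v{\left(G \right)} + 43416\right) = \left(\left(77 \left(-76\right) - 10\right) + 1779\right) \left(- \frac{60^{\frac{7}{2}}}{3} + 43416\right) = \left(\left(-5852 - 10\right) + 1779\right) \left(- \frac{432000 \sqrt{15}}{3} + 43416\right) = \left(-5862 + 1779\right) \left(- 144000 \sqrt{15} + 43416\right) = - 4083 \left(43416 - 144000 \sqrt{15}\right) = -177267528 + 587952000 \sqrt{15}$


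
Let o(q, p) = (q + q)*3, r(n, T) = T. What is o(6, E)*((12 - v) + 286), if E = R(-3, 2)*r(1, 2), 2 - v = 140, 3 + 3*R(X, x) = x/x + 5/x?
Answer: 15696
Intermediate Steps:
R(X, x) = -⅔ + 5/(3*x) (R(X, x) = -1 + (x/x + 5/x)/3 = -1 + (1 + 5/x)/3 = -1 + (⅓ + 5/(3*x)) = -⅔ + 5/(3*x))
v = -138 (v = 2 - 1*140 = 2 - 140 = -138)
E = ⅓ (E = ((⅓)*(5 - 2*2)/2)*2 = ((⅓)*(½)*(5 - 4))*2 = ((⅓)*(½)*1)*2 = (⅙)*2 = ⅓ ≈ 0.33333)
o(q, p) = 6*q (o(q, p) = (2*q)*3 = 6*q)
o(6, E)*((12 - v) + 286) = (6*6)*((12 - 1*(-138)) + 286) = 36*((12 + 138) + 286) = 36*(150 + 286) = 36*436 = 15696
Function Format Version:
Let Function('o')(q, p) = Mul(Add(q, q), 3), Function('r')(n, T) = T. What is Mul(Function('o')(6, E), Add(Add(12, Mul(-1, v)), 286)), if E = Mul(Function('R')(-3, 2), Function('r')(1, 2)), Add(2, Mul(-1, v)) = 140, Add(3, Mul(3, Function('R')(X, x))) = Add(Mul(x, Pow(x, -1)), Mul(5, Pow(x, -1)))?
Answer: 15696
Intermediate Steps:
Function('R')(X, x) = Add(Rational(-2, 3), Mul(Rational(5, 3), Pow(x, -1))) (Function('R')(X, x) = Add(-1, Mul(Rational(1, 3), Add(Mul(x, Pow(x, -1)), Mul(5, Pow(x, -1))))) = Add(-1, Mul(Rational(1, 3), Add(1, Mul(5, Pow(x, -1))))) = Add(-1, Add(Rational(1, 3), Mul(Rational(5, 3), Pow(x, -1)))) = Add(Rational(-2, 3), Mul(Rational(5, 3), Pow(x, -1))))
v = -138 (v = Add(2, Mul(-1, 140)) = Add(2, -140) = -138)
E = Rational(1, 3) (E = Mul(Mul(Rational(1, 3), Pow(2, -1), Add(5, Mul(-2, 2))), 2) = Mul(Mul(Rational(1, 3), Rational(1, 2), Add(5, -4)), 2) = Mul(Mul(Rational(1, 3), Rational(1, 2), 1), 2) = Mul(Rational(1, 6), 2) = Rational(1, 3) ≈ 0.33333)
Function('o')(q, p) = Mul(6, q) (Function('o')(q, p) = Mul(Mul(2, q), 3) = Mul(6, q))
Mul(Function('o')(6, E), Add(Add(12, Mul(-1, v)), 286)) = Mul(Mul(6, 6), Add(Add(12, Mul(-1, -138)), 286)) = Mul(36, Add(Add(12, 138), 286)) = Mul(36, Add(150, 286)) = Mul(36, 436) = 15696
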